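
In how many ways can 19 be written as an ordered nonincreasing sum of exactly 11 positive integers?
p(19, 11 parts) = 22

Partitions of n into exactly k parts are in bijection with partitions of n − k into at most k parts (subtract 1 from each part). So p(19, exactly 11) = p(8, parts ≤ 11). Computing via the recurrence p(m, j) = p(m, j−1) + p(m−j, j) gives 22.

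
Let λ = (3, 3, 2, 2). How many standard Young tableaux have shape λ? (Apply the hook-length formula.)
# SYT of shape (3, 3, 2, 2) = 252

Hook-length formula: f^λ = n! / Π hook(c), product over all cells c of the Young diagram. For λ = (3, 3, 2, 2), n = 10 boxes. Hook lengths by row (left-to-right, top-to-bottom): [6, 5, 2]; [5, 4, 1]; [3, 2]; [2, 1]. Product of hooks = 14400. So f^λ = 10! / 14400 = 3628800 / 14400 = 252.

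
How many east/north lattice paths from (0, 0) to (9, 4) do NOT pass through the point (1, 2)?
Number of paths = 580

Total paths from (0, 0) to (9, 4): C(13, 9) = 715. Paths through (1, 2): (paths (0, 0) → (1, 2)) × (paths (1, 2) → (9, 4)) = C(3, 1) · C(10, 8) = 3 · 45 = 135. Avoidance count = 715 − 135 = 580.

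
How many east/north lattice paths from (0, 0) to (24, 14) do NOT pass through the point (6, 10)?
Number of paths = 9610975580

Total paths from (0, 0) to (24, 14): C(38, 24) = 9669554100. Paths through (6, 10): (paths (0, 0) → (6, 10)) × (paths (6, 10) → (24, 14)) = C(16, 6) · C(22, 18) = 8008 · 7315 = 58578520. Avoidance count = 9669554100 − 58578520 = 9610975580.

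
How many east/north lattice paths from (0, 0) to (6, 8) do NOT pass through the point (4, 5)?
Number of paths = 1743

Total paths from (0, 0) to (6, 8): C(14, 6) = 3003. Paths through (4, 5): (paths (0, 0) → (4, 5)) × (paths (4, 5) → (6, 8)) = C(9, 4) · C(5, 2) = 126 · 10 = 1260. Avoidance count = 3003 − 1260 = 1743.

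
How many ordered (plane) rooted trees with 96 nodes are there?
C_95 = 944973797977428207852605870454939596837230758234904050

These ordered rooted trees are counted by the Catalan number C_n = (1/(n + 1)) · C(2n, n). For n = 95: C_95 = (1/96) · C(190, 95) = 90717484605833107953850163563674201296374152790550788800/96 = 944973797977428207852605870454939596837230758234904050.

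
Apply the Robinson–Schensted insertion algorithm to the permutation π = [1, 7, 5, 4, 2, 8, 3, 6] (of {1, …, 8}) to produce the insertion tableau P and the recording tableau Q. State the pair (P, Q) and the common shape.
P = [1, 2, 3, 6] / [4, 8] / [5] / [7];  Q = [1, 2, 6, 8] / [3, 7] / [4] / [5];  common shape = (4, 2, 1, 1)

Row-insert the values π_1, π_2, … into P one at a time, bumping the leftmost entry strictly greater than the inserted value down to the next row. The recording tableau Q records, in position (i, j), the step at which that cell was added to P.
  Insert 1 (step 1): P = [1];  Q = [1]
  Insert 7 (step 2): P = [1, 7];  Q = [1, 2]
  Insert 5 (step 3): P = [1, 5] / [7];  Q = [1, 2] / [3]
  Insert 4 (step 4): P = [1, 4] / [5] / [7];  Q = [1, 2] / [3] / [4]
  Insert 2 (step 5): P = [1, 2] / [4] / [5] / [7];  Q = [1, 2] / [3] / [4] / [5]
  Insert 8 (step 6): P = [1, 2, 8] / [4] / [5] / [7];  Q = [1, 2, 6] / [3] / [4] / [5]
  Insert 3 (step 7): P = [1, 2, 3] / [4, 8] / [5] / [7];  Q = [1, 2, 6] / [3, 7] / [4] / [5]
  Insert 6 (step 8): P = [1, 2, 3, 6] / [4, 8] / [5] / [7];  Q = [1, 2, 6, 8] / [3, 7] / [4] / [5]
Final shape: (4, 2, 1, 1).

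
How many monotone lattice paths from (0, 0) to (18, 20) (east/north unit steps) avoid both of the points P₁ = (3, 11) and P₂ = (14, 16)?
Number of paths = 23033778544

Inclusion–exclusion. Total paths: C(38, 18) = 33578000610. Through P₁: C(14, 3)·C(24, 15) = 475931456. Through P₂: C(30, 14)·C(8, 4) = 10179587250. Since P₁ is strictly southwest of P₂, a monotone path through both must visit P₁ then P₂; paths through both = C(14, 3)·C(16, 11)·C(8, 4) = 111296640. Avoid both = 33578000610 − 475931456 − 10179587250 + 111296640 = 23033778544.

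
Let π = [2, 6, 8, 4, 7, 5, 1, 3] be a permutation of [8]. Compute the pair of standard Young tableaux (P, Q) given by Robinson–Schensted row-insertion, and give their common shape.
P = [1, 3, 5] / [2, 4] / [6, 7] / [8];  Q = [1, 2, 3] / [4, 5] / [6, 8] / [7];  common shape = (3, 2, 2, 1)

Row-insert the values π_1, π_2, … into P one at a time, bumping the leftmost entry strictly greater than the inserted value down to the next row. The recording tableau Q records, in position (i, j), the step at which that cell was added to P.
  Insert 2 (step 1): P = [2];  Q = [1]
  Insert 6 (step 2): P = [2, 6];  Q = [1, 2]
  Insert 8 (step 3): P = [2, 6, 8];  Q = [1, 2, 3]
  Insert 4 (step 4): P = [2, 4, 8] / [6];  Q = [1, 2, 3] / [4]
  Insert 7 (step 5): P = [2, 4, 7] / [6, 8];  Q = [1, 2, 3] / [4, 5]
  Insert 5 (step 6): P = [2, 4, 5] / [6, 7] / [8];  Q = [1, 2, 3] / [4, 5] / [6]
  Insert 1 (step 7): P = [1, 4, 5] / [2, 7] / [6] / [8];  Q = [1, 2, 3] / [4, 5] / [6] / [7]
  Insert 3 (step 8): P = [1, 3, 5] / [2, 4] / [6, 7] / [8];  Q = [1, 2, 3] / [4, 5] / [6, 8] / [7]
Final shape: (3, 2, 2, 1).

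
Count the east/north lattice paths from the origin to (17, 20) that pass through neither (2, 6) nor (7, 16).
Number of paths = 13572489357

Inclusion–exclusion. Total paths: C(37, 17) = 15905368710. Through P₁: C(8, 2)·C(29, 15) = 2171645280. Through P₂: C(23, 7)·C(14, 10) = 245402157. Since P₁ is strictly southwest of P₂, a monotone path through both must visit P₁ then P₂; paths through both = C(8, 2)·C(15, 5)·C(14, 10) = 84168084. Avoid both = 15905368710 − 2171645280 − 245402157 + 84168084 = 13572489357.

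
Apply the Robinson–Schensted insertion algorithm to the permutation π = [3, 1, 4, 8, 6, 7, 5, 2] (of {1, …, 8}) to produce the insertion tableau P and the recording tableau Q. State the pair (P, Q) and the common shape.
P = [1, 2, 5, 7] / [3, 4] / [6] / [8];  Q = [1, 3, 4, 6] / [2, 5] / [7] / [8];  common shape = (4, 2, 1, 1)

Row-insert the values π_1, π_2, … into P one at a time, bumping the leftmost entry strictly greater than the inserted value down to the next row. The recording tableau Q records, in position (i, j), the step at which that cell was added to P.
  Insert 3 (step 1): P = [3];  Q = [1]
  Insert 1 (step 2): P = [1] / [3];  Q = [1] / [2]
  Insert 4 (step 3): P = [1, 4] / [3];  Q = [1, 3] / [2]
  Insert 8 (step 4): P = [1, 4, 8] / [3];  Q = [1, 3, 4] / [2]
  Insert 6 (step 5): P = [1, 4, 6] / [3, 8];  Q = [1, 3, 4] / [2, 5]
  Insert 7 (step 6): P = [1, 4, 6, 7] / [3, 8];  Q = [1, 3, 4, 6] / [2, 5]
  Insert 5 (step 7): P = [1, 4, 5, 7] / [3, 6] / [8];  Q = [1, 3, 4, 6] / [2, 5] / [7]
  Insert 2 (step 8): P = [1, 2, 5, 7] / [3, 4] / [6] / [8];  Q = [1, 3, 4, 6] / [2, 5] / [7] / [8]
Final shape: (4, 2, 1, 1).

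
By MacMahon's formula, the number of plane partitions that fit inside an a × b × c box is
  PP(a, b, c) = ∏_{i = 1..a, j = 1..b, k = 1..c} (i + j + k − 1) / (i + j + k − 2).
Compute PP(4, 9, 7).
PP(4, 9, 7) = 10323075958624

Evaluate the triple product over i = 1..4, j = 1..9, k = 1..7. The factors are (2/1) · (3/2) · (4/3) · (5/4) · (6/5) · (7/6) · (8/7) · (3/2) · … (252 factors total). The numerators and denominators telescope so the product is an integer; carrying out the multiplication exactly gives PP(4, 9, 7) = 10323075958624.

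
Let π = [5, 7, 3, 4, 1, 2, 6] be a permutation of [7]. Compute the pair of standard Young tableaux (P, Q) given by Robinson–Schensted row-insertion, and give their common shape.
P = [1, 2, 6] / [3, 4] / [5, 7];  Q = [1, 2, 7] / [3, 4] / [5, 6];  common shape = (3, 2, 2)

Row-insert the values π_1, π_2, … into P one at a time, bumping the leftmost entry strictly greater than the inserted value down to the next row. The recording tableau Q records, in position (i, j), the step at which that cell was added to P.
  Insert 5 (step 1): P = [5];  Q = [1]
  Insert 7 (step 2): P = [5, 7];  Q = [1, 2]
  Insert 3 (step 3): P = [3, 7] / [5];  Q = [1, 2] / [3]
  Insert 4 (step 4): P = [3, 4] / [5, 7];  Q = [1, 2] / [3, 4]
  Insert 1 (step 5): P = [1, 4] / [3, 7] / [5];  Q = [1, 2] / [3, 4] / [5]
  Insert 2 (step 6): P = [1, 2] / [3, 4] / [5, 7];  Q = [1, 2] / [3, 4] / [5, 6]
  Insert 6 (step 7): P = [1, 2, 6] / [3, 4] / [5, 7];  Q = [1, 2, 7] / [3, 4] / [5, 6]
Final shape: (3, 2, 2).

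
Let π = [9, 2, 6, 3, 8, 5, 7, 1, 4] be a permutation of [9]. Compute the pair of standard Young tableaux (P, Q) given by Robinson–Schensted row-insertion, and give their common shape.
P = [1, 3, 4, 7] / [2, 5] / [6, 8] / [9];  Q = [1, 3, 5, 7] / [2, 6] / [4, 9] / [8];  common shape = (4, 2, 2, 1)

Row-insert the values π_1, π_2, … into P one at a time, bumping the leftmost entry strictly greater than the inserted value down to the next row. The recording tableau Q records, in position (i, j), the step at which that cell was added to P.
  Insert 9 (step 1): P = [9];  Q = [1]
  Insert 2 (step 2): P = [2] / [9];  Q = [1] / [2]
  Insert 6 (step 3): P = [2, 6] / [9];  Q = [1, 3] / [2]
  Insert 3 (step 4): P = [2, 3] / [6] / [9];  Q = [1, 3] / [2] / [4]
  Insert 8 (step 5): P = [2, 3, 8] / [6] / [9];  Q = [1, 3, 5] / [2] / [4]
  Insert 5 (step 6): P = [2, 3, 5] / [6, 8] / [9];  Q = [1, 3, 5] / [2, 6] / [4]
  Insert 7 (step 7): P = [2, 3, 5, 7] / [6, 8] / [9];  Q = [1, 3, 5, 7] / [2, 6] / [4]
  Insert 1 (step 8): P = [1, 3, 5, 7] / [2, 8] / [6] / [9];  Q = [1, 3, 5, 7] / [2, 6] / [4] / [8]
  Insert 4 (step 9): P = [1, 3, 4, 7] / [2, 5] / [6, 8] / [9];  Q = [1, 3, 5, 7] / [2, 6] / [4, 9] / [8]
Final shape: (4, 2, 2, 1).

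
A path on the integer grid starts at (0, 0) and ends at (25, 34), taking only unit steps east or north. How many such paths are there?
Number of paths = 30284005485024837

A monotone lattice path from (0, 0) to (25, 34) consists of 25 east steps and 34 north steps in some order, so it is determined by which 25 of the 59 steps are east. The count is C(59, 25) = 30284005485024837.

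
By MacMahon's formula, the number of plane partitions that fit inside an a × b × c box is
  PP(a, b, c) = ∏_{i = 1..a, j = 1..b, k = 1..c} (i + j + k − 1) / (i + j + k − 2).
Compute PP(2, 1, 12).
PP(2, 1, 12) = 91

Evaluate the triple product over i = 1..2, j = 1..1, k = 1..12. The factors are (2/1) · (3/2) · (4/3) · (5/4) · (6/5) · (7/6) · (8/7) · (9/8) · … (24 factors total). The numerators and denominators telescope so the product is an integer; carrying out the multiplication exactly gives PP(2, 1, 12) = 91.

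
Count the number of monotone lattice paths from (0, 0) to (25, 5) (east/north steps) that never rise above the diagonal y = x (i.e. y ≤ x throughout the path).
Number of paths = 115101

By the reflection principle (André's argument), the number of monotone paths to (25, 5) with n ≤ m that never go above y = x is C(30, 25) − C(30, 26) = 142506 − 27405 = 115101.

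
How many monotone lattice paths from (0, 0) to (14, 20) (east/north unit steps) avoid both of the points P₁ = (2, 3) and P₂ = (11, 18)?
Number of paths = 657793790

Inclusion–exclusion. Total paths: C(34, 14) = 1391975640. Through P₁: C(5, 2)·C(29, 12) = 518959350. Through P₂: C(29, 11)·C(5, 3) = 345972900. Since P₁ is strictly southwest of P₂, a monotone path through both must visit P₁ then P₂; paths through both = C(5, 2)·C(24, 9)·C(5, 3) = 130750400. Avoid both = 1391975640 − 518959350 − 345972900 + 130750400 = 657793790.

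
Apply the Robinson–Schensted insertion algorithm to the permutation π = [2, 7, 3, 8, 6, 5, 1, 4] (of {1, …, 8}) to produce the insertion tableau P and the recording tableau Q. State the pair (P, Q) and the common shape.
P = [1, 3, 4] / [2, 5] / [6, 8] / [7];  Q = [1, 2, 4] / [3, 5] / [6, 8] / [7];  common shape = (3, 2, 2, 1)

Row-insert the values π_1, π_2, … into P one at a time, bumping the leftmost entry strictly greater than the inserted value down to the next row. The recording tableau Q records, in position (i, j), the step at which that cell was added to P.
  Insert 2 (step 1): P = [2];  Q = [1]
  Insert 7 (step 2): P = [2, 7];  Q = [1, 2]
  Insert 3 (step 3): P = [2, 3] / [7];  Q = [1, 2] / [3]
  Insert 8 (step 4): P = [2, 3, 8] / [7];  Q = [1, 2, 4] / [3]
  Insert 6 (step 5): P = [2, 3, 6] / [7, 8];  Q = [1, 2, 4] / [3, 5]
  Insert 5 (step 6): P = [2, 3, 5] / [6, 8] / [7];  Q = [1, 2, 4] / [3, 5] / [6]
  Insert 1 (step 7): P = [1, 3, 5] / [2, 8] / [6] / [7];  Q = [1, 2, 4] / [3, 5] / [6] / [7]
  Insert 4 (step 8): P = [1, 3, 4] / [2, 5] / [6, 8] / [7];  Q = [1, 2, 4] / [3, 5] / [6, 8] / [7]
Final shape: (3, 2, 2, 1).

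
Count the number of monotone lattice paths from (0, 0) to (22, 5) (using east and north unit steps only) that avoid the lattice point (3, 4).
Number of paths = 80030

Total paths from (0, 0) to (22, 5): C(27, 22) = 80730. Paths through (3, 4): (paths (0, 0) → (3, 4)) × (paths (3, 4) → (22, 5)) = C(7, 3) · C(20, 19) = 35 · 20 = 700. Avoidance count = 80730 − 700 = 80030.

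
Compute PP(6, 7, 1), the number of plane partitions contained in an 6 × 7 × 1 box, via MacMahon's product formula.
PP(6, 7, 1) = 1716

Evaluate the triple product over i = 1..6, j = 1..7, k = 1..1. The factors are (2/1) · (3/2) · (4/3) · (5/4) · (6/5) · (7/6) · (8/7) · (3/2) · … (42 factors total). The numerators and denominators telescope so the product is an integer; carrying out the multiplication exactly gives PP(6, 7, 1) = 1716.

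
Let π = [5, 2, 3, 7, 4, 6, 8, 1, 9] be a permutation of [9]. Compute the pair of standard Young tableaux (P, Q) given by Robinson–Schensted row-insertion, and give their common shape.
P = [1, 3, 4, 6, 8, 9] / [2, 7] / [5];  Q = [1, 3, 4, 6, 7, 9] / [2, 5] / [8];  common shape = (6, 2, 1)

Row-insert the values π_1, π_2, … into P one at a time, bumping the leftmost entry strictly greater than the inserted value down to the next row. The recording tableau Q records, in position (i, j), the step at which that cell was added to P.
  Insert 5 (step 1): P = [5];  Q = [1]
  Insert 2 (step 2): P = [2] / [5];  Q = [1] / [2]
  Insert 3 (step 3): P = [2, 3] / [5];  Q = [1, 3] / [2]
  Insert 7 (step 4): P = [2, 3, 7] / [5];  Q = [1, 3, 4] / [2]
  Insert 4 (step 5): P = [2, 3, 4] / [5, 7];  Q = [1, 3, 4] / [2, 5]
  Insert 6 (step 6): P = [2, 3, 4, 6] / [5, 7];  Q = [1, 3, 4, 6] / [2, 5]
  Insert 8 (step 7): P = [2, 3, 4, 6, 8] / [5, 7];  Q = [1, 3, 4, 6, 7] / [2, 5]
  Insert 1 (step 8): P = [1, 3, 4, 6, 8] / [2, 7] / [5];  Q = [1, 3, 4, 6, 7] / [2, 5] / [8]
  Insert 9 (step 9): P = [1, 3, 4, 6, 8, 9] / [2, 7] / [5];  Q = [1, 3, 4, 6, 7, 9] / [2, 5] / [8]
Final shape: (6, 2, 1).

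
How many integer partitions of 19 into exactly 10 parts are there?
p(19, 10 parts) = 30

Partitions of n into exactly k parts are in bijection with partitions of n − k into at most k parts (subtract 1 from each part). So p(19, exactly 10) = p(9, parts ≤ 10). Computing via the recurrence p(m, j) = p(m, j−1) + p(m−j, j) gives 30.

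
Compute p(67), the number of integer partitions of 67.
p(67) = 2679689

Compute p(n) via the recurrence p(n, m) = p(n, m−1) + p(n−m, m), where p(n, m) counts partitions of n with all parts ≤ m and p(n) = p(n, n). The base cases are p(0, m) = 1 and p(n, 0) = 0 for n > 0. Filling the table yields p(67) = 2679689. (Euler's pentagonal recurrence is an alternative.)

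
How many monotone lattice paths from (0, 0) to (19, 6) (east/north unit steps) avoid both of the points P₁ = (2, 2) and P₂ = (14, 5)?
Number of paths = 87802

Inclusion–exclusion. Total paths: C(25, 19) = 177100. Through P₁: C(4, 2)·C(21, 17) = 35910. Through P₂: C(19, 14)·C(6, 5) = 69768. Since P₁ is strictly southwest of P₂, a monotone path through both must visit P₁ then P₂; paths through both = C(4, 2)·C(15, 12)·C(6, 5) = 16380. Avoid both = 177100 − 35910 − 69768 + 16380 = 87802.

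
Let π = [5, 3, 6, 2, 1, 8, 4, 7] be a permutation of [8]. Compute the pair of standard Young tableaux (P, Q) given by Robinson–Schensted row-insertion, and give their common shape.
P = [1, 4, 7] / [2, 6, 8] / [3] / [5];  Q = [1, 3, 6] / [2, 7, 8] / [4] / [5];  common shape = (3, 3, 1, 1)

Row-insert the values π_1, π_2, … into P one at a time, bumping the leftmost entry strictly greater than the inserted value down to the next row. The recording tableau Q records, in position (i, j), the step at which that cell was added to P.
  Insert 5 (step 1): P = [5];  Q = [1]
  Insert 3 (step 2): P = [3] / [5];  Q = [1] / [2]
  Insert 6 (step 3): P = [3, 6] / [5];  Q = [1, 3] / [2]
  Insert 2 (step 4): P = [2, 6] / [3] / [5];  Q = [1, 3] / [2] / [4]
  Insert 1 (step 5): P = [1, 6] / [2] / [3] / [5];  Q = [1, 3] / [2] / [4] / [5]
  Insert 8 (step 6): P = [1, 6, 8] / [2] / [3] / [5];  Q = [1, 3, 6] / [2] / [4] / [5]
  Insert 4 (step 7): P = [1, 4, 8] / [2, 6] / [3] / [5];  Q = [1, 3, 6] / [2, 7] / [4] / [5]
  Insert 7 (step 8): P = [1, 4, 7] / [2, 6, 8] / [3] / [5];  Q = [1, 3, 6] / [2, 7, 8] / [4] / [5]
Final shape: (3, 3, 1, 1).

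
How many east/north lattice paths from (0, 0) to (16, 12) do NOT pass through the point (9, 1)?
Number of paths = 30103515

Total paths from (0, 0) to (16, 12): C(28, 16) = 30421755. Paths through (9, 1): (paths (0, 0) → (9, 1)) × (paths (9, 1) → (16, 12)) = C(10, 9) · C(18, 7) = 10 · 31824 = 318240. Avoidance count = 30421755 − 318240 = 30103515.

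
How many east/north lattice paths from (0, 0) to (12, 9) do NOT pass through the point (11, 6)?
Number of paths = 244426

Total paths from (0, 0) to (12, 9): C(21, 12) = 293930. Paths through (11, 6): (paths (0, 0) → (11, 6)) × (paths (11, 6) → (12, 9)) = C(17, 11) · C(4, 1) = 12376 · 4 = 49504. Avoidance count = 293930 − 49504 = 244426.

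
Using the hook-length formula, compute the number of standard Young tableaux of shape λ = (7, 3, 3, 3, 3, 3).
# SYT of shape (7, 3, 3, 3, 3, 3) = 162954792

Hook-length formula: f^λ = n! / Π hook(c), product over all cells c of the Young diagram. For λ = (7, 3, 3, 3, 3, 3), n = 22 boxes. Hook lengths by row (left-to-right, top-to-bottom): [12, 11, 10, 4, 3, 2, 1]; [7, 6, 5]; [6, 5, 4]; [5, 4, 3]; [4, 3, 2]; [3, 2, 1]. Product of hooks = 6897623040000. So f^λ = 22! / 6897623040000 = 1124000727777607680000 / 6897623040000 = 162954792.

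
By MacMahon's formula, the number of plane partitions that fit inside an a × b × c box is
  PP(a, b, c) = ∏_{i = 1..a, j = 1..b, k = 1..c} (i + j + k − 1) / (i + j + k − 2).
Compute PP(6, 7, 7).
PP(6, 7, 7) = 872299918503728

Evaluate the triple product over i = 1..6, j = 1..7, k = 1..7. The factors are (2/1) · (3/2) · (4/3) · (5/4) · (6/5) · (7/6) · (8/7) · (3/2) · … (294 factors total). The numerators and denominators telescope so the product is an integer; carrying out the multiplication exactly gives PP(6, 7, 7) = 872299918503728.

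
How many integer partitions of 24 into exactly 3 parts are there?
p(24, 3 parts) = 48

Partitions of n into exactly k parts are in bijection with partitions of n − k into at most k parts (subtract 1 from each part). So p(24, exactly 3) = p(21, parts ≤ 3). Computing via the recurrence p(m, j) = p(m, j−1) + p(m−j, j) gives 48.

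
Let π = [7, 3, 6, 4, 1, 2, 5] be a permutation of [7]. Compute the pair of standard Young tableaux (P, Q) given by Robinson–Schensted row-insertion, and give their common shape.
P = [1, 2, 5] / [3, 4] / [6] / [7];  Q = [1, 3, 7] / [2, 6] / [4] / [5];  common shape = (3, 2, 1, 1)

Row-insert the values π_1, π_2, … into P one at a time, bumping the leftmost entry strictly greater than the inserted value down to the next row. The recording tableau Q records, in position (i, j), the step at which that cell was added to P.
  Insert 7 (step 1): P = [7];  Q = [1]
  Insert 3 (step 2): P = [3] / [7];  Q = [1] / [2]
  Insert 6 (step 3): P = [3, 6] / [7];  Q = [1, 3] / [2]
  Insert 4 (step 4): P = [3, 4] / [6] / [7];  Q = [1, 3] / [2] / [4]
  Insert 1 (step 5): P = [1, 4] / [3] / [6] / [7];  Q = [1, 3] / [2] / [4] / [5]
  Insert 2 (step 6): P = [1, 2] / [3, 4] / [6] / [7];  Q = [1, 3] / [2, 6] / [4] / [5]
  Insert 5 (step 7): P = [1, 2, 5] / [3, 4] / [6] / [7];  Q = [1, 3, 7] / [2, 6] / [4] / [5]
Final shape: (3, 2, 1, 1).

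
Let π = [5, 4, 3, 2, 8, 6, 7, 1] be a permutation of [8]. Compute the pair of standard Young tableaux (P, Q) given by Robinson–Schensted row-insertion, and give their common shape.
P = [1, 6, 7] / [2, 8] / [3] / [4] / [5];  Q = [1, 5, 7] / [2, 6] / [3] / [4] / [8];  common shape = (3, 2, 1, 1, 1)

Row-insert the values π_1, π_2, … into P one at a time, bumping the leftmost entry strictly greater than the inserted value down to the next row. The recording tableau Q records, in position (i, j), the step at which that cell was added to P.
  Insert 5 (step 1): P = [5];  Q = [1]
  Insert 4 (step 2): P = [4] / [5];  Q = [1] / [2]
  Insert 3 (step 3): P = [3] / [4] / [5];  Q = [1] / [2] / [3]
  Insert 2 (step 4): P = [2] / [3] / [4] / [5];  Q = [1] / [2] / [3] / [4]
  Insert 8 (step 5): P = [2, 8] / [3] / [4] / [5];  Q = [1, 5] / [2] / [3] / [4]
  Insert 6 (step 6): P = [2, 6] / [3, 8] / [4] / [5];  Q = [1, 5] / [2, 6] / [3] / [4]
  Insert 7 (step 7): P = [2, 6, 7] / [3, 8] / [4] / [5];  Q = [1, 5, 7] / [2, 6] / [3] / [4]
  Insert 1 (step 8): P = [1, 6, 7] / [2, 8] / [3] / [4] / [5];  Q = [1, 5, 7] / [2, 6] / [3] / [4] / [8]
Final shape: (3, 2, 1, 1, 1).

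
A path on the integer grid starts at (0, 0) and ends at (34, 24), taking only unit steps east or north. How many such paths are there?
Number of paths = 12832205713993575

A monotone lattice path from (0, 0) to (34, 24) consists of 34 east steps and 24 north steps in some order, so it is determined by which 34 of the 58 steps are east. The count is C(58, 34) = 12832205713993575.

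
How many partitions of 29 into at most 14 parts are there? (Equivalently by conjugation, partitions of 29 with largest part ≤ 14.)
p(29, parts ≤ 14) = 4057

Use the recurrence p(n, m) = p(n, m−1) + p(n−m, m): either the largest part is < m (count p(n, m−1)) or the largest part is exactly m (remove one copy of m, count p(n−m, m)). With p(0, ·) = 1 this gives p(29, parts ≤ 14) = 4057. (By conjugating Young diagrams, this also counts partitions of 29 into at most 14 parts.)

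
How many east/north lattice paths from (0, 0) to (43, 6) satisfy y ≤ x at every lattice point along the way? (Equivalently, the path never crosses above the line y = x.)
Number of paths = 12076932

By the reflection principle (André's argument), the number of monotone paths to (43, 6) with n ≤ m that never go above y = x is C(49, 43) − C(49, 44) = 13983816 − 1906884 = 12076932.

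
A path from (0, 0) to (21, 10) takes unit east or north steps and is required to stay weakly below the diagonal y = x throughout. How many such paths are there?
Number of paths = 24192090

By the reflection principle (André's argument), the number of monotone paths to (21, 10) with n ≤ m that never go above y = x is C(31, 21) − C(31, 22) = 44352165 − 20160075 = 24192090.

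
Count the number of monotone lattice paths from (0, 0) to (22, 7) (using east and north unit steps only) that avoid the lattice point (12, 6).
Number of paths = 1356576

Total paths from (0, 0) to (22, 7): C(29, 22) = 1560780. Paths through (12, 6): (paths (0, 0) → (12, 6)) × (paths (12, 6) → (22, 7)) = C(18, 12) · C(11, 10) = 18564 · 11 = 204204. Avoidance count = 1560780 − 204204 = 1356576.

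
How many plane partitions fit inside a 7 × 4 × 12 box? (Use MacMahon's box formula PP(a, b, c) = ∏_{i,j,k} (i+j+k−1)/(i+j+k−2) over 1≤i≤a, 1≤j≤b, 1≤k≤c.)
PP(7, 4, 12) = 2241344526426720

Evaluate the triple product over i = 1..7, j = 1..4, k = 1..12. The factors are (2/1) · (3/2) · (4/3) · (5/4) · (6/5) · (7/6) · (8/7) · (9/8) · … (336 factors total). The numerators and denominators telescope so the product is an integer; carrying out the multiplication exactly gives PP(7, 4, 12) = 2241344526426720.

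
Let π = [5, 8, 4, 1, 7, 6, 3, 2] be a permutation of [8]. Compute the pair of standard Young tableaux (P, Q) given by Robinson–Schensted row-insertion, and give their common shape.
P = [1, 2] / [3, 6] / [4, 7] / [5] / [8];  Q = [1, 2] / [3, 5] / [4, 6] / [7] / [8];  common shape = (2, 2, 2, 1, 1)

Row-insert the values π_1, π_2, … into P one at a time, bumping the leftmost entry strictly greater than the inserted value down to the next row. The recording tableau Q records, in position (i, j), the step at which that cell was added to P.
  Insert 5 (step 1): P = [5];  Q = [1]
  Insert 8 (step 2): P = [5, 8];  Q = [1, 2]
  Insert 4 (step 3): P = [4, 8] / [5];  Q = [1, 2] / [3]
  Insert 1 (step 4): P = [1, 8] / [4] / [5];  Q = [1, 2] / [3] / [4]
  Insert 7 (step 5): P = [1, 7] / [4, 8] / [5];  Q = [1, 2] / [3, 5] / [4]
  Insert 6 (step 6): P = [1, 6] / [4, 7] / [5, 8];  Q = [1, 2] / [3, 5] / [4, 6]
  Insert 3 (step 7): P = [1, 3] / [4, 6] / [5, 7] / [8];  Q = [1, 2] / [3, 5] / [4, 6] / [7]
  Insert 2 (step 8): P = [1, 2] / [3, 6] / [4, 7] / [5] / [8];  Q = [1, 2] / [3, 5] / [4, 6] / [7] / [8]
Final shape: (2, 2, 2, 1, 1).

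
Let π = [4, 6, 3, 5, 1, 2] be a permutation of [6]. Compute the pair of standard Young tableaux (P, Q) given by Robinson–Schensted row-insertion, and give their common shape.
P = [1, 2] / [3, 5] / [4, 6];  Q = [1, 2] / [3, 4] / [5, 6];  common shape = (2, 2, 2)

Row-insert the values π_1, π_2, … into P one at a time, bumping the leftmost entry strictly greater than the inserted value down to the next row. The recording tableau Q records, in position (i, j), the step at which that cell was added to P.
  Insert 4 (step 1): P = [4];  Q = [1]
  Insert 6 (step 2): P = [4, 6];  Q = [1, 2]
  Insert 3 (step 3): P = [3, 6] / [4];  Q = [1, 2] / [3]
  Insert 5 (step 4): P = [3, 5] / [4, 6];  Q = [1, 2] / [3, 4]
  Insert 1 (step 5): P = [1, 5] / [3, 6] / [4];  Q = [1, 2] / [3, 4] / [5]
  Insert 2 (step 6): P = [1, 2] / [3, 5] / [4, 6];  Q = [1, 2] / [3, 4] / [5, 6]
Final shape: (2, 2, 2).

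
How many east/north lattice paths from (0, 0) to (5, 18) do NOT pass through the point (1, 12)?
Number of paths = 30919

Total paths from (0, 0) to (5, 18): C(23, 5) = 33649. Paths through (1, 12): (paths (0, 0) → (1, 12)) × (paths (1, 12) → (5, 18)) = C(13, 1) · C(10, 4) = 13 · 210 = 2730. Avoidance count = 33649 − 2730 = 30919.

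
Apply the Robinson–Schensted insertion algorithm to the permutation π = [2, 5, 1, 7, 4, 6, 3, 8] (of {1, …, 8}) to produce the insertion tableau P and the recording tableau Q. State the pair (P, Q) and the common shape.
P = [1, 3, 6, 8] / [2, 4, 7] / [5];  Q = [1, 2, 4, 8] / [3, 5, 6] / [7];  common shape = (4, 3, 1)

Row-insert the values π_1, π_2, … into P one at a time, bumping the leftmost entry strictly greater than the inserted value down to the next row. The recording tableau Q records, in position (i, j), the step at which that cell was added to P.
  Insert 2 (step 1): P = [2];  Q = [1]
  Insert 5 (step 2): P = [2, 5];  Q = [1, 2]
  Insert 1 (step 3): P = [1, 5] / [2];  Q = [1, 2] / [3]
  Insert 7 (step 4): P = [1, 5, 7] / [2];  Q = [1, 2, 4] / [3]
  Insert 4 (step 5): P = [1, 4, 7] / [2, 5];  Q = [1, 2, 4] / [3, 5]
  Insert 6 (step 6): P = [1, 4, 6] / [2, 5, 7];  Q = [1, 2, 4] / [3, 5, 6]
  Insert 3 (step 7): P = [1, 3, 6] / [2, 4, 7] / [5];  Q = [1, 2, 4] / [3, 5, 6] / [7]
  Insert 8 (step 8): P = [1, 3, 6, 8] / [2, 4, 7] / [5];  Q = [1, 2, 4, 8] / [3, 5, 6] / [7]
Final shape: (4, 3, 1).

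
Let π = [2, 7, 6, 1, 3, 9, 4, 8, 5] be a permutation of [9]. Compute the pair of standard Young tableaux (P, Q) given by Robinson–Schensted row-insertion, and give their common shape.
P = [1, 3, 4, 5] / [2, 6, 8] / [7, 9];  Q = [1, 2, 6, 8] / [3, 5, 7] / [4, 9];  common shape = (4, 3, 2)

Row-insert the values π_1, π_2, … into P one at a time, bumping the leftmost entry strictly greater than the inserted value down to the next row. The recording tableau Q records, in position (i, j), the step at which that cell was added to P.
  Insert 2 (step 1): P = [2];  Q = [1]
  Insert 7 (step 2): P = [2, 7];  Q = [1, 2]
  Insert 6 (step 3): P = [2, 6] / [7];  Q = [1, 2] / [3]
  Insert 1 (step 4): P = [1, 6] / [2] / [7];  Q = [1, 2] / [3] / [4]
  Insert 3 (step 5): P = [1, 3] / [2, 6] / [7];  Q = [1, 2] / [3, 5] / [4]
  Insert 9 (step 6): P = [1, 3, 9] / [2, 6] / [7];  Q = [1, 2, 6] / [3, 5] / [4]
  Insert 4 (step 7): P = [1, 3, 4] / [2, 6, 9] / [7];  Q = [1, 2, 6] / [3, 5, 7] / [4]
  Insert 8 (step 8): P = [1, 3, 4, 8] / [2, 6, 9] / [7];  Q = [1, 2, 6, 8] / [3, 5, 7] / [4]
  Insert 5 (step 9): P = [1, 3, 4, 5] / [2, 6, 8] / [7, 9];  Q = [1, 2, 6, 8] / [3, 5, 7] / [4, 9]
Final shape: (4, 3, 2).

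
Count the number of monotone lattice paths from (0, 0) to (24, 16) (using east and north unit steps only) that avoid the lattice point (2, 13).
Number of paths = 62851860150

Total paths from (0, 0) to (24, 16): C(40, 24) = 62852101650. Paths through (2, 13): (paths (0, 0) → (2, 13)) × (paths (2, 13) → (24, 16)) = C(15, 2) · C(25, 22) = 105 · 2300 = 241500. Avoidance count = 62852101650 − 241500 = 62851860150.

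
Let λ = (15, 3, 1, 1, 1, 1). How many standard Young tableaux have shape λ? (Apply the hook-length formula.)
# SYT of shape (15, 3, 1, 1, 1, 1) = 1662804

Hook-length formula: f^λ = n! / Π hook(c), product over all cells c of the Young diagram. For λ = (15, 3, 1, 1, 1, 1), n = 22 boxes. Hook lengths by row (left-to-right, top-to-bottom): [20, 15, 14, 12, 11, 10, 9, 8, 7, 6, 5, 4, 3, 2, 1]; [7, 2, 1]; [4]; [3]; [2]; [1]. Product of hooks = 675967057920000. So f^λ = 22! / 675967057920000 = 1124000727777607680000 / 675967057920000 = 1662804.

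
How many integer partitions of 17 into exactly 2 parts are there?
p(17, 2 parts) = 8

Partitions of n into exactly k parts are in bijection with partitions of n − k into at most k parts (subtract 1 from each part). So p(17, exactly 2) = p(15, parts ≤ 2). Computing via the recurrence p(m, j) = p(m, j−1) + p(m−j, j) gives 8.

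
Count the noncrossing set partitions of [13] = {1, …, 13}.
C_13 = 742900

These noncrossing partitions are counted by the Catalan number C_n = (1/(n + 1)) · C(2n, n). For n = 13: C_13 = (1/14) · C(26, 13) = 10400600/14 = 742900.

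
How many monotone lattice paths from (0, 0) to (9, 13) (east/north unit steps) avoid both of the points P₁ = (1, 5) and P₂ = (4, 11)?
Number of paths = 402119

Inclusion–exclusion. Total paths: C(22, 9) = 497420. Through P₁: C(6, 1)·C(16, 8) = 77220. Through P₂: C(15, 4)·C(7, 5) = 28665. Since P₁ is strictly southwest of P₂, a monotone path through both must visit P₁ then P₂; paths through both = C(6, 1)·C(9, 3)·C(7, 5) = 10584. Avoid both = 497420 − 77220 − 28665 + 10584 = 402119.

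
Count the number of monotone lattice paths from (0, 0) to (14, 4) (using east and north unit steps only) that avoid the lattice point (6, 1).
Number of paths = 1905

Total paths from (0, 0) to (14, 4): C(18, 14) = 3060. Paths through (6, 1): (paths (0, 0) → (6, 1)) × (paths (6, 1) → (14, 4)) = C(7, 6) · C(11, 8) = 7 · 165 = 1155. Avoidance count = 3060 − 1155 = 1905.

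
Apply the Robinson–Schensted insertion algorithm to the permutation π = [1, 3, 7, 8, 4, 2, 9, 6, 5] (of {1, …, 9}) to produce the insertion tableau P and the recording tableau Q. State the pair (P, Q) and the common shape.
P = [1, 2, 4, 5, 9] / [3, 6] / [7, 8];  Q = [1, 2, 3, 4, 7] / [5, 8] / [6, 9];  common shape = (5, 2, 2)

Row-insert the values π_1, π_2, … into P one at a time, bumping the leftmost entry strictly greater than the inserted value down to the next row. The recording tableau Q records, in position (i, j), the step at which that cell was added to P.
  Insert 1 (step 1): P = [1];  Q = [1]
  Insert 3 (step 2): P = [1, 3];  Q = [1, 2]
  Insert 7 (step 3): P = [1, 3, 7];  Q = [1, 2, 3]
  Insert 8 (step 4): P = [1, 3, 7, 8];  Q = [1, 2, 3, 4]
  Insert 4 (step 5): P = [1, 3, 4, 8] / [7];  Q = [1, 2, 3, 4] / [5]
  Insert 2 (step 6): P = [1, 2, 4, 8] / [3] / [7];  Q = [1, 2, 3, 4] / [5] / [6]
  Insert 9 (step 7): P = [1, 2, 4, 8, 9] / [3] / [7];  Q = [1, 2, 3, 4, 7] / [5] / [6]
  Insert 6 (step 8): P = [1, 2, 4, 6, 9] / [3, 8] / [7];  Q = [1, 2, 3, 4, 7] / [5, 8] / [6]
  Insert 5 (step 9): P = [1, 2, 4, 5, 9] / [3, 6] / [7, 8];  Q = [1, 2, 3, 4, 7] / [5, 8] / [6, 9]
Final shape: (5, 2, 2).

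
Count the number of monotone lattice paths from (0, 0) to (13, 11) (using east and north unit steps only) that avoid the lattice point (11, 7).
Number of paths = 2018784

Total paths from (0, 0) to (13, 11): C(24, 13) = 2496144. Paths through (11, 7): (paths (0, 0) → (11, 7)) × (paths (11, 7) → (13, 11)) = C(18, 11) · C(6, 2) = 31824 · 15 = 477360. Avoidance count = 2496144 − 477360 = 2018784.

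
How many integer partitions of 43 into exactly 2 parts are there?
p(43, 2 parts) = 21

Partitions of n into exactly k parts are in bijection with partitions of n − k into at most k parts (subtract 1 from each part). So p(43, exactly 2) = p(41, parts ≤ 2). Computing via the recurrence p(m, j) = p(m, j−1) + p(m−j, j) gives 21.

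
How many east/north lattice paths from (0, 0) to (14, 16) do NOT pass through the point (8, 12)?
Number of paths = 118968975

Total paths from (0, 0) to (14, 16): C(30, 14) = 145422675. Paths through (8, 12): (paths (0, 0) → (8, 12)) × (paths (8, 12) → (14, 16)) = C(20, 8) · C(10, 6) = 125970 · 210 = 26453700. Avoidance count = 145422675 − 26453700 = 118968975.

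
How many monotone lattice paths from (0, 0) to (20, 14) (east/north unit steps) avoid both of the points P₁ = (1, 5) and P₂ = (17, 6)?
Number of paths = 1333894815

Inclusion–exclusion. Total paths: C(34, 20) = 1391975640. Through P₁: C(6, 1)·C(28, 19) = 41441400. Through P₂: C(23, 17)·C(11, 3) = 16656255. Since P₁ is strictly southwest of P₂, a monotone path through both must visit P₁ then P₂; paths through both = C(6, 1)·C(17, 16)·C(11, 3) = 16830. Avoid both = 1391975640 − 41441400 − 16656255 + 16830 = 1333894815.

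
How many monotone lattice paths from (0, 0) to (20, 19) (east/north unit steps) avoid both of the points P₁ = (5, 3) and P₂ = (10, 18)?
Number of paths = 51958209744

Inclusion–exclusion. Total paths: C(39, 20) = 68923264410. Through P₁: C(8, 5)·C(31, 15) = 16830250920. Through P₂: C(28, 10)·C(11, 10) = 144354210. Since P₁ is strictly southwest of P₂, a monotone path through both must visit P₁ then P₂; paths through both = C(8, 5)·C(20, 5)·C(11, 10) = 9550464. Avoid both = 68923264410 − 16830250920 − 144354210 + 9550464 = 51958209744.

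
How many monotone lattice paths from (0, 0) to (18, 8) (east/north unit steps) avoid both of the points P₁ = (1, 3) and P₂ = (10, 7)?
Number of paths = 1307647

Inclusion–exclusion. Total paths: C(26, 18) = 1562275. Through P₁: C(4, 1)·C(22, 17) = 105336. Through P₂: C(17, 10)·C(9, 8) = 175032. Since P₁ is strictly southwest of P₂, a monotone path through both must visit P₁ then P₂; paths through both = C(4, 1)·C(13, 9)·C(9, 8) = 25740. Avoid both = 1562275 − 105336 − 175032 + 25740 = 1307647.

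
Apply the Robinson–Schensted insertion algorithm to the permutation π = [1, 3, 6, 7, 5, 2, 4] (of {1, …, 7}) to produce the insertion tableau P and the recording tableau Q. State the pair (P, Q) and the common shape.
P = [1, 2, 4, 7] / [3, 5] / [6];  Q = [1, 2, 3, 4] / [5, 7] / [6];  common shape = (4, 2, 1)

Row-insert the values π_1, π_2, … into P one at a time, bumping the leftmost entry strictly greater than the inserted value down to the next row. The recording tableau Q records, in position (i, j), the step at which that cell was added to P.
  Insert 1 (step 1): P = [1];  Q = [1]
  Insert 3 (step 2): P = [1, 3];  Q = [1, 2]
  Insert 6 (step 3): P = [1, 3, 6];  Q = [1, 2, 3]
  Insert 7 (step 4): P = [1, 3, 6, 7];  Q = [1, 2, 3, 4]
  Insert 5 (step 5): P = [1, 3, 5, 7] / [6];  Q = [1, 2, 3, 4] / [5]
  Insert 2 (step 6): P = [1, 2, 5, 7] / [3] / [6];  Q = [1, 2, 3, 4] / [5] / [6]
  Insert 4 (step 7): P = [1, 2, 4, 7] / [3, 5] / [6];  Q = [1, 2, 3, 4] / [5, 7] / [6]
Final shape: (4, 2, 1).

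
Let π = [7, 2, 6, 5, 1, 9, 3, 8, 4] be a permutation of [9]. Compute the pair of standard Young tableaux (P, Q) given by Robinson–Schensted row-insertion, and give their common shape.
P = [1, 3, 4] / [2, 5, 8] / [6, 9] / [7];  Q = [1, 3, 6] / [2, 7, 8] / [4, 9] / [5];  common shape = (3, 3, 2, 1)

Row-insert the values π_1, π_2, … into P one at a time, bumping the leftmost entry strictly greater than the inserted value down to the next row. The recording tableau Q records, in position (i, j), the step at which that cell was added to P.
  Insert 7 (step 1): P = [7];  Q = [1]
  Insert 2 (step 2): P = [2] / [7];  Q = [1] / [2]
  Insert 6 (step 3): P = [2, 6] / [7];  Q = [1, 3] / [2]
  Insert 5 (step 4): P = [2, 5] / [6] / [7];  Q = [1, 3] / [2] / [4]
  Insert 1 (step 5): P = [1, 5] / [2] / [6] / [7];  Q = [1, 3] / [2] / [4] / [5]
  Insert 9 (step 6): P = [1, 5, 9] / [2] / [6] / [7];  Q = [1, 3, 6] / [2] / [4] / [5]
  Insert 3 (step 7): P = [1, 3, 9] / [2, 5] / [6] / [7];  Q = [1, 3, 6] / [2, 7] / [4] / [5]
  Insert 8 (step 8): P = [1, 3, 8] / [2, 5, 9] / [6] / [7];  Q = [1, 3, 6] / [2, 7, 8] / [4] / [5]
  Insert 4 (step 9): P = [1, 3, 4] / [2, 5, 8] / [6, 9] / [7];  Q = [1, 3, 6] / [2, 7, 8] / [4, 9] / [5]
Final shape: (3, 3, 2, 1).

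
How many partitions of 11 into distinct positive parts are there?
q(11) = 12

List partitions of 11 into distinct parts: 11, 10+1, 9+2, 8+3, 8+2+1, 7+4, 7+3+1, 6+5, 6+4+1, 6+3+2, 5+4+2, 5+3+2+1. There are q(11) = 12. (Euler: this equals the number of odd-part partitions of 11.)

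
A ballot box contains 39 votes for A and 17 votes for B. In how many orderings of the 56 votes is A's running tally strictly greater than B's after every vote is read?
Strict-lead orderings = 38499031112850

Total orderings of the 56 votes with 39 for A: C(56, 39) = 97997533741800. By the Bertrand ballot formula (Cycle Lemma / reflection principle), the number of orderings in which A is strictly ahead of B throughout is (p − q)/(p + q) · C(p + q, p) = (39 − 17)/(39 + 17) · 97997533741800 = 38499031112850.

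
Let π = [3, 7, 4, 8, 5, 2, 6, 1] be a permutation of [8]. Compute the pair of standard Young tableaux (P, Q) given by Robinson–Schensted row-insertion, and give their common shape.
P = [1, 4, 5, 6] / [2, 8] / [3] / [7];  Q = [1, 2, 4, 7] / [3, 5] / [6] / [8];  common shape = (4, 2, 1, 1)

Row-insert the values π_1, π_2, … into P one at a time, bumping the leftmost entry strictly greater than the inserted value down to the next row. The recording tableau Q records, in position (i, j), the step at which that cell was added to P.
  Insert 3 (step 1): P = [3];  Q = [1]
  Insert 7 (step 2): P = [3, 7];  Q = [1, 2]
  Insert 4 (step 3): P = [3, 4] / [7];  Q = [1, 2] / [3]
  Insert 8 (step 4): P = [3, 4, 8] / [7];  Q = [1, 2, 4] / [3]
  Insert 5 (step 5): P = [3, 4, 5] / [7, 8];  Q = [1, 2, 4] / [3, 5]
  Insert 2 (step 6): P = [2, 4, 5] / [3, 8] / [7];  Q = [1, 2, 4] / [3, 5] / [6]
  Insert 6 (step 7): P = [2, 4, 5, 6] / [3, 8] / [7];  Q = [1, 2, 4, 7] / [3, 5] / [6]
  Insert 1 (step 8): P = [1, 4, 5, 6] / [2, 8] / [3] / [7];  Q = [1, 2, 4, 7] / [3, 5] / [6] / [8]
Final shape: (4, 2, 1, 1).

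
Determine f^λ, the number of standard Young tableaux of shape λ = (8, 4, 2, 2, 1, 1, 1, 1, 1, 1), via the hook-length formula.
# SYT of shape (8, 4, 2, 2, 1, 1, 1, 1, 1, 1) = 527206680

Hook-length formula: f^λ = n! / Π hook(c), product over all cells c of the Young diagram. For λ = (8, 4, 2, 2, 1, 1, 1, 1, 1, 1), n = 22 boxes. Hook lengths by row (left-to-right, top-to-bottom): [17, 10, 7, 6, 4, 3, 2, 1]; [12, 5, 2, 1]; [9, 2]; [8, 1]; [6]; [5]; [4]; [3]; [2]; [1]. Product of hooks = 2131992576000. So f^λ = 22! / 2131992576000 = 1124000727777607680000 / 2131992576000 = 527206680.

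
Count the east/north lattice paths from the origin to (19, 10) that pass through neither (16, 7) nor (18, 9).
Number of paths = 8695104

Inclusion–exclusion. Total paths: C(29, 19) = 20030010. Through P₁: C(23, 16)·C(6, 3) = 4903140. Through P₂: C(27, 18)·C(2, 1) = 9373650. Since P₁ is strictly southwest of P₂, a monotone path through both must visit P₁ then P₂; paths through both = C(23, 16)·C(4, 2)·C(2, 1) = 2941884. Avoid both = 20030010 − 4903140 − 9373650 + 2941884 = 8695104.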